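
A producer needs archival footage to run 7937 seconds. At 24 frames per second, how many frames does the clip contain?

Frames = 7937 × 24 = 190488.

190488 frames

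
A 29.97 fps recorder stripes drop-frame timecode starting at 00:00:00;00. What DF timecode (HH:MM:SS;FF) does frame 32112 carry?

00:17:51;14

Each 10-minute DF block holds 10 × 60 × 30 − 9 × 2 = 17982 frames. 32112 ÷ 17982 → 1 full block, remainder 14130.
Within the partial block the first minute is 1800 frames and each further minute 1798, so 7 further minute boundaries passed. Total skipped labels = 18 × 1 + 2 × 7 = 32.
Non-drop label index = 32112 + 32 = 32144; at 30 labels/s that is 00:17:51:14, i.e. DF 00:17:51;14.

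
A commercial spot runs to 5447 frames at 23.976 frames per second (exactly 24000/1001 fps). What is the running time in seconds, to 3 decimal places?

227.185 seconds

Running time = 5447 × 1001/24000 = 5452447/24000 s ≈ 227.185 s.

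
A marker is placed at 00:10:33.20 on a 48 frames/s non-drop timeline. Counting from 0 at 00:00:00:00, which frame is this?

30404

Total seconds to the label: (0 × 3600 + 10 × 60 + 33) = 633.
Frame index = 633 × 48 + 20 = 30404.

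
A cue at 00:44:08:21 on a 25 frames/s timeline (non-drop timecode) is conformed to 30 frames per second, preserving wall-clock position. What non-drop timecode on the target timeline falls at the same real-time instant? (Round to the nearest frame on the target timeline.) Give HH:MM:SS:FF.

Source frame index: (0×3600 + 44×60 + 8) × 25 + 21 = 66221.
Real time: 66221 / (25) = 66221/25 s.
Target frame: (66221/25) × (30) = 397326/5 ≈ 79465.200 → 79465.
At 30 labels/s: frame 79465 → 00:44:08:25.

00:44:08:25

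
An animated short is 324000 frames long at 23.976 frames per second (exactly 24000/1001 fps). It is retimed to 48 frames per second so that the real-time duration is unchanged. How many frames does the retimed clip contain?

Target frames = source frames × (target rate / source rate) = 324000 × (48)/(24000/1001) = 324000 × 1001/500 = 648648.

648648 frames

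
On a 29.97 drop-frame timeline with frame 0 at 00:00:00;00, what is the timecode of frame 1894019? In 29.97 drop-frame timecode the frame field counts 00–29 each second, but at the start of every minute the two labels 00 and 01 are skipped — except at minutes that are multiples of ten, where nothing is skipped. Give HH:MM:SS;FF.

17:33:17;05

Ten DF minutes hold 17982 frames, so frame 1894019 lies in block 105 (frames 1888110–1906091) with 5909 frames into that block.
The block's first minute is 1800 frames and the rest 1798 each; 5909 frames reaches minute 3, so 105 × 18 + 3 × 2 = 1896 labels have been skipped so far.
Adding those back, label number 1894019 + 1896 = 1895915 at 30 labels/s is 63197 s + 5 f = 17 h 33 min 17 s frame 5, i.e. 17:33:17;05.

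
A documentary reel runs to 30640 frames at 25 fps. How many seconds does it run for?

Running time = 30640 / (25) = 1225.6 s.

1225.6 seconds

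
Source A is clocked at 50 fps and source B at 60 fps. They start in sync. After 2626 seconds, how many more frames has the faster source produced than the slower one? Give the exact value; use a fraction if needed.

26260 frames

A emits 50 × 2626 = 131300 frames; B emits 60 × 2626 = 157560.
Difference = 26260 frames; B is ahead of A.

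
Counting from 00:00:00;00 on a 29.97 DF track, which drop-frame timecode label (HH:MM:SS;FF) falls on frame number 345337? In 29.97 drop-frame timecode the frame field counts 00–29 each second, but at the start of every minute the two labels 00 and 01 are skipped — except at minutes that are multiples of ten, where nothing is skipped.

Each 10-minute DF block holds 10 × 60 × 30 − 9 × 2 = 17982 frames. 345337 ÷ 17982 → 19 full blocks, remainder 3679.
Within the partial block the first minute is 1800 frames and each further minute 1798, so 2 further minute boundaries passed. Total skipped labels = 18 × 19 + 2 × 2 = 346.
Non-drop label index = 345337 + 346 = 345683; at 30 labels/s that is 03:12:02:23, i.e. DF 03:12:02;23.

03:12:02;23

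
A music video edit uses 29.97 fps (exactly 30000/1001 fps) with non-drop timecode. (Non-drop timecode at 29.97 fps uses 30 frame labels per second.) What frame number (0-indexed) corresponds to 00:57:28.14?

Total seconds to the label: (0 × 3600 + 57 × 60 + 28) = 3448.
Frame index = 3448 × 30 + 14 = 103454.

103454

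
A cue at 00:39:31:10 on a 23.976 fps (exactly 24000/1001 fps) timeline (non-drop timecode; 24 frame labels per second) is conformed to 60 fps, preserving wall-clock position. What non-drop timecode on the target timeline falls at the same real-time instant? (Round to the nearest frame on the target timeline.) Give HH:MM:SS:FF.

00:39:33:47

Source frame index: (0×3600 + 39×60 + 31) × 24 + 10 = 56914.
Real time: 56914 / (24000/1001) = 28485457/12000 s.
Target frame: (28485457/12000) × (60) = 28485457/200 ≈ 142427.285 → 142427.
At 60 labels/s: frame 142427 → 00:39:33:47.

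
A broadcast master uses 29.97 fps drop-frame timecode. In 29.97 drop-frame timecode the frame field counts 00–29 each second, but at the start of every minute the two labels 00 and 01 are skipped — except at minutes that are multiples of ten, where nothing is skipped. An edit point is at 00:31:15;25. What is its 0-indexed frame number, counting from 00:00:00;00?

56219

As if non-drop at 30 labels/s: (0 × 3600 + 31 × 60 + 15) × 30 + 25 = 56275.
Minute boundaries passed: 31; those not divisible by 10: 31 − 3 = 28; dropped labels = 2 × 28 = 56.
Actual frame index = 56275 − 56 = 56219.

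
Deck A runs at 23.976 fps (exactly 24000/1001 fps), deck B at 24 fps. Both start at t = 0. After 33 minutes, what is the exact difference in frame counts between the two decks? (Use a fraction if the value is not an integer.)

33 min = 1980 s.
A emits 24000/1001 × 1980 = 4320000/91 frames; B emits 24 × 1980 = 47520.
Difference = 4320/91 frames (≈ 47.4725); B is ahead of A.

4320/91 frames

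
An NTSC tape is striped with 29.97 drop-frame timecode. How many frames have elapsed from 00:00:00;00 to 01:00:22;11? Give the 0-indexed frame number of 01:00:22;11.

Complete 10-minute blocks: 6, each 17982 frames → 107892.
Remaining 0 whole minutes in the current block: 0 frames.
Within the current minute: 22 × 30 + 11 = 671. Total = 107892 + 0 + 671 = 108563.

108563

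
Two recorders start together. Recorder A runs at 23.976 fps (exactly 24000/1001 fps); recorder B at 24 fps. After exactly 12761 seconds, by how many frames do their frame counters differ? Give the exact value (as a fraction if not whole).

A emits 24000/1001 × 12761 = 43752000/143 frames; B emits 24 × 12761 = 306264.
Difference = 43752/143 frames (≈ 305.9580); B is ahead of A.

43752/143 frames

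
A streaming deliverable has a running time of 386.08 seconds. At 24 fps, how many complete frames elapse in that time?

Frames = 386.08 × 24 = 231648/25 ≈ 9265.9200.
Complete frames: 9265.

9265 frames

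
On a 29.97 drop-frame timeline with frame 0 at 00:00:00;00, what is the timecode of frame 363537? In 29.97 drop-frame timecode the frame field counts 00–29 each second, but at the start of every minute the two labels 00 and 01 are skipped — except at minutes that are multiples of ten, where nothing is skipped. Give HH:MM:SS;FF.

Each 10-minute DF block holds 10 × 60 × 30 − 9 × 2 = 17982 frames. 363537 ÷ 17982 → 20 full blocks, remainder 3897.
Within the partial block the first minute is 1800 frames and each further minute 1798, so 2 further minute boundaries passed. Total skipped labels = 18 × 20 + 2 × 2 = 364.
Non-drop label index = 363537 + 364 = 363901; at 30 labels/s that is 03:22:10:01, i.e. DF 03:22:10;01.

03:22:10;01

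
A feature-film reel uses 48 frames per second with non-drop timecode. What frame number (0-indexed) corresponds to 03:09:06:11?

Total seconds to the label: (3 × 3600 + 9 × 60 + 6) = 11346.
Frame index = 11346 × 48 + 11 = 544619.

544619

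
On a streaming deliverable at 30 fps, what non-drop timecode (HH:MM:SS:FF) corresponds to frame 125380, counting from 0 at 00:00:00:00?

125380 ÷ 30 = 4179 full seconds, remainder 10 frames.
4179 s = 1 h 9 min 39 s.
Timecode: 01:09:39:10.

01:09:39:10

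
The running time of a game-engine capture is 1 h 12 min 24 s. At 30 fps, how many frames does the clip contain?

130320 frames

1 h 12 min 24 s = 4344 s.
Frames = 4344 × 30 = 130320.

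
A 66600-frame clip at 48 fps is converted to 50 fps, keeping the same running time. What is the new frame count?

Target frames = source frames × (target rate / source rate) = 66600 × (50)/(48) = 66600 × 25/24 = 69375.

69375 frames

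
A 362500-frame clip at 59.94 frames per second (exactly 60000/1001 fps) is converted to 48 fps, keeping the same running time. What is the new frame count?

Target frames = source frames × (target rate / source rate) = 362500 × (48)/(60000/1001) = 362500 × 1001/1250 = 290290.

290290 frames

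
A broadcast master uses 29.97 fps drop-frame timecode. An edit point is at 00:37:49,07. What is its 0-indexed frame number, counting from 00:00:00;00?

68009

As if non-drop at 30 labels/s: (0 × 3600 + 37 × 60 + 49) × 30 + 7 = 68077.
Minute boundaries passed: 37; those not divisible by 10: 37 − 3 = 34; dropped labels = 2 × 34 = 68.
Actual frame index = 68077 − 68 = 68009.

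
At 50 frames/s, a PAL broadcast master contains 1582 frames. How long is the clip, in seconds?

Running time = 1582 / (50) = 31.64 s.

31.64 seconds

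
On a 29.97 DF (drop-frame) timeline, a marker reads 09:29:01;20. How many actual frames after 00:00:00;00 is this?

Complete 10-minute blocks: 56, each 17982 frames → 1006992.
Remaining 9 whole minutes in the current block: 1800 + 8 × 1798 = 16184 frames.
Within the current minute: 1 × 30 + 20 − 2 = 48 (labels ;00/;01 skipped at this minute). Total = 1006992 + 16184 + 48 = 1023224.

1023224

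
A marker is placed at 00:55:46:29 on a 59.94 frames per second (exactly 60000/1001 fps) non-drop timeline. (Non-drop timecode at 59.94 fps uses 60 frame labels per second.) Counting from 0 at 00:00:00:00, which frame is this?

200789

Total seconds to the label: (0 × 3600 + 55 × 60 + 46) = 3346.
Frame index = 3346 × 60 + 29 = 200789.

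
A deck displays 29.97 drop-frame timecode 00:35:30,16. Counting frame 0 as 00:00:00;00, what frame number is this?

Complete 10-minute blocks: 3, each 17982 frames → 53946.
Remaining 5 whole minutes in the current block: 1800 + 4 × 1798 = 8992 frames.
Within the current minute: 30 × 30 + 16 − 2 = 914 (labels ;00/;01 skipped at this minute). Total = 53946 + 8992 + 914 = 63852.

63852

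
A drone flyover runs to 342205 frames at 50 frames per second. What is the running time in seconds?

6844.1 seconds

Running time = 342205 / (50) = 6844.1 s.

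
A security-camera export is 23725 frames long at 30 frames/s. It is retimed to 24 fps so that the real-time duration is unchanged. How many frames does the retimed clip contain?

Target frames = source frames × (target rate / source rate) = 23725 × (24)/(30) = 23725 × 4/5 = 18980.

18980 frames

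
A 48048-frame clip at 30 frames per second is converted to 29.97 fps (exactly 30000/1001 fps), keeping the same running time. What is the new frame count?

Target frames = source frames × (target rate / source rate) = 48048 × (30000/1001)/(30) = 48048 × 1000/1001 = 48000.

48000 frames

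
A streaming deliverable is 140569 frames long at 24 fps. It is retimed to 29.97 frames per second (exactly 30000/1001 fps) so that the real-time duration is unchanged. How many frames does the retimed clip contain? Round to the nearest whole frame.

Frames at target rate = 140569 × (30000/1001) / (24) = 1228750/7 ≈ 175535.714.
Nearest whole frame: 175536.

175536 frames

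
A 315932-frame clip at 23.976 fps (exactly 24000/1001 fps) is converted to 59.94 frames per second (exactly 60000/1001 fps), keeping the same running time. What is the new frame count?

Target frames = source frames × (target rate / source rate) = 315932 × (60000/1001)/(24000/1001) = 315932 × 5/2 = 789830.

789830 frames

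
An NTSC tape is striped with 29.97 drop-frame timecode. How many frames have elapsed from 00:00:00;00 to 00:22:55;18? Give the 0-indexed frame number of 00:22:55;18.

41228

As if non-drop at 30 labels/s: (0 × 3600 + 22 × 60 + 55) × 30 + 18 = 41268.
Minute boundaries passed: 22; those not divisible by 10: 22 − 2 = 20; dropped labels = 2 × 20 = 40.
Actual frame index = 41268 − 40 = 41228.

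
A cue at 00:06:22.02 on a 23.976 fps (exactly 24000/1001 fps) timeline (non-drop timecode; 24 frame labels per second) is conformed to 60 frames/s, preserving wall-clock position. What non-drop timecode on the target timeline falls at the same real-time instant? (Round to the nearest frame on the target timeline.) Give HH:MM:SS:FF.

Source frame index: (0×3600 + 6×60 + 22) × 24 + 2 = 9170.
Real time: 9170 / (24000/1001) = 917917/2400 s.
Target frame: (917917/2400) × (60) = 917917/40 ≈ 22947.925 → 22948.
At 60 labels/s: frame 22948 → 00:06:22:28.

00:06:22:28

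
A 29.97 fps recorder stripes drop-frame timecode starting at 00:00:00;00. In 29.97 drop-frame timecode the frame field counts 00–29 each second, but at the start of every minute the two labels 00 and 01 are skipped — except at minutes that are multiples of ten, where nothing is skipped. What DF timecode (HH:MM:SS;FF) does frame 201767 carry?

01:52:12;09

Ten DF minutes hold 17982 frames, so frame 201767 lies in block 11 (frames 197802–215783) with 3965 frames into that block.
The block's first minute is 1800 frames and the rest 1798 each; 3965 frames reaches minute 2, so 11 × 18 + 2 × 2 = 202 labels have been skipped so far.
Adding those back, label number 201767 + 202 = 201969 at 30 labels/s is 6732 s + 9 f = 1 h 52 min 12 s frame 9, i.e. 01:52:12;09.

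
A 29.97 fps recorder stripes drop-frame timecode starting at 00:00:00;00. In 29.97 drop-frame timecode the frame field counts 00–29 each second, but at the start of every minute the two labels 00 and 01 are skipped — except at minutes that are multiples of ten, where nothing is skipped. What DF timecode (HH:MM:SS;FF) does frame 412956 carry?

Ten DF minutes hold 17982 frames, so frame 412956 lies in block 22 (frames 395604–413585) with 17352 frames into that block.
The block's first minute is 1800 frames and the rest 1798 each; 17352 frames reaches minute 9, so 22 × 18 + 9 × 2 = 414 labels have been skipped so far.
Adding those back, label number 412956 + 414 = 413370 at 30 labels/s is 13779 s + 0 f = 3 h 49 min 39 s frame 0, i.e. 03:49:39;00.

03:49:39;00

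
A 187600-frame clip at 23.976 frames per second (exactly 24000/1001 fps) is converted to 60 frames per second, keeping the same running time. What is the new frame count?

469469 frames

Target frames = source frames × (target rate / source rate) = 187600 × (60)/(24000/1001) = 187600 × 1001/400 = 469469.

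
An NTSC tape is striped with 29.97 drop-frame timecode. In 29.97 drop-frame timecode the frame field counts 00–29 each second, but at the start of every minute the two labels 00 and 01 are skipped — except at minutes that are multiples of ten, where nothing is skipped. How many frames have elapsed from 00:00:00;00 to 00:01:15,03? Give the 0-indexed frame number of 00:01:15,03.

2251

Complete 10-minute blocks: 0, each 17982 frames → 0.
Remaining 1 whole minute in the current block: 1800 + 0 × 1798 = 1800 frames.
Within the current minute: 15 × 30 + 3 − 2 = 451 (labels ;00/;01 skipped at this minute). Total = 0 + 1800 + 451 = 2251.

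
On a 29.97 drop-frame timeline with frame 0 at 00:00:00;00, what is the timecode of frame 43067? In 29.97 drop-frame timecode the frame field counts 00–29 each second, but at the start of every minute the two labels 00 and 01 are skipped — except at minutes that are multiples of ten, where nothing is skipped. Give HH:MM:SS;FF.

00:23:56;29

Each 10-minute DF block holds 10 × 60 × 30 − 9 × 2 = 17982 frames. 43067 ÷ 17982 → 2 full blocks, remainder 7103.
Within the partial block the first minute is 1800 frames and each further minute 1798, so 3 further minute boundaries passed. Total skipped labels = 18 × 2 + 2 × 3 = 42.
Non-drop label index = 43067 + 42 = 43109; at 30 labels/s that is 00:23:56:29, i.e. DF 00:23:56;29.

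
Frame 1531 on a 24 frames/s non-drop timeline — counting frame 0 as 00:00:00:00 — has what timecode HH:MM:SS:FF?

00:01:03:19

1531 ÷ 24 = 63 full seconds, remainder 19 frames.
63 s = 0 h 1 min 3 s.
Timecode: 00:01:03:19.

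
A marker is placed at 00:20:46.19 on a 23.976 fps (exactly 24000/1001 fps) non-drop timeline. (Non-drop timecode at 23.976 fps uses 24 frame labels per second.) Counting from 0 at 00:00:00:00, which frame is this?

frame 29923

Total seconds to the label: (0 × 3600 + 20 × 60 + 46) = 1246.
Frame index = 1246 × 24 + 19 = 29923.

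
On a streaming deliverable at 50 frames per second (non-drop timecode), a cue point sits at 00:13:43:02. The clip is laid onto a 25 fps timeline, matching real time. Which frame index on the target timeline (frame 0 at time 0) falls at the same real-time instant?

Source frame index: (0×3600 + 13×60 + 43) × 50 + 2 = 41152.
Real time: 41152 / (50) = 20576/25 s.
Target frame: (20576/25) × (25) = 20576.

frame 20576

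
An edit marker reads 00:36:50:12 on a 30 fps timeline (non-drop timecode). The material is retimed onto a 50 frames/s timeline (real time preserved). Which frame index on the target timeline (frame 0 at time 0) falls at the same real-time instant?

Source frame index: (0×3600 + 36×60 + 50) × 30 + 12 = 66312.
Real time: 66312 / (30) = 11052/5 s.
Target frame: (11052/5) × (50) = 110520.

frame 110520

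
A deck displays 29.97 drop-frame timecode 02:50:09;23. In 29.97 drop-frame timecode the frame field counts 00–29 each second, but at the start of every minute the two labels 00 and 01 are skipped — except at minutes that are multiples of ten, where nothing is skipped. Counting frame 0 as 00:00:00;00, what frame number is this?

As if non-drop at 30 labels/s: (2 × 3600 + 50 × 60 + 9) × 30 + 23 = 306293.
Minute boundaries passed: 170; those not divisible by 10: 170 − 17 = 153; dropped labels = 2 × 153 = 306.
Actual frame index = 306293 − 306 = 305987.

305987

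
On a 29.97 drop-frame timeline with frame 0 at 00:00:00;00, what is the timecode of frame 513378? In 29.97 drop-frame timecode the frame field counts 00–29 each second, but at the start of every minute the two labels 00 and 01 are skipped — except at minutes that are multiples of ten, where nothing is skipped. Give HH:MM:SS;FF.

04:45:29;22

Each 10-minute DF block holds 10 × 60 × 30 − 9 × 2 = 17982 frames. 513378 ÷ 17982 → 28 full blocks, remainder 9882.
Within the partial block the first minute is 1800 frames and each further minute 1798, so 5 further minute boundaries passed. Total skipped labels = 18 × 28 + 2 × 5 = 514.
Non-drop label index = 513378 + 514 = 513892; at 30 labels/s that is 04:45:29:22, i.e. DF 04:45:29;22.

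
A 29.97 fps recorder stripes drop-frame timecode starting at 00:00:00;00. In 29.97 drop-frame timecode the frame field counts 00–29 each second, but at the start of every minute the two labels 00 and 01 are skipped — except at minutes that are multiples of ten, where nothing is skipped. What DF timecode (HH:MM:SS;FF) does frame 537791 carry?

04:59:04;11

Each 10-minute DF block holds 10 × 60 × 30 − 9 × 2 = 17982 frames. 537791 ÷ 17982 → 29 full blocks, remainder 16313.
Within the partial block the first minute is 1800 frames and each further minute 1798, so 9 further minute boundaries passed. Total skipped labels = 18 × 29 + 2 × 9 = 540.
Non-drop label index = 537791 + 540 = 538331; at 30 labels/s that is 04:59:04:11, i.e. DF 04:59:04;11.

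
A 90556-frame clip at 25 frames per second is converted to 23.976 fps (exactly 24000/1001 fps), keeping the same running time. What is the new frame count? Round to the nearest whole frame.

Frames at target rate = 90556 × (24000/1001) / (25) = 86933760/1001 ≈ 86846.913.
Nearest whole frame: 86847.

86847 frames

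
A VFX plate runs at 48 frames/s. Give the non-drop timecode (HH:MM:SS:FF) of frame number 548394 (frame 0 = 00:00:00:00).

03:10:24:42

548394 ÷ 48 = 11424 full seconds, remainder 42 frames.
11424 s = 3 h 10 min 24 s.
Timecode: 03:10:24:42.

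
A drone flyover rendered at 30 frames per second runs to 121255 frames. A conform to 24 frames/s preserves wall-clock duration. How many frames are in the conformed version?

97004 frames

Target frames = source frames × (target rate / source rate) = 121255 × (24)/(30) = 121255 × 4/5 = 97004.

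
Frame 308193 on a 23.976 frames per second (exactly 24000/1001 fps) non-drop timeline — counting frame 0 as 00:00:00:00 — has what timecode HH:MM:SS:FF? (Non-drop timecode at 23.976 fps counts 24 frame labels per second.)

308193 ÷ 24 = 12841 full seconds, remainder 9 frames.
12841 s = 3 h 34 min 1 s.
Timecode: 03:34:01:09.

03:34:01:09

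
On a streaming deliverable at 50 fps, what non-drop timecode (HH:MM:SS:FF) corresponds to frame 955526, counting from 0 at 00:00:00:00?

955526 ÷ 50 = 19110 full seconds, remainder 26 frames.
19110 s = 5 h 18 min 30 s.
Timecode: 05:18:30:26.

05:18:30:26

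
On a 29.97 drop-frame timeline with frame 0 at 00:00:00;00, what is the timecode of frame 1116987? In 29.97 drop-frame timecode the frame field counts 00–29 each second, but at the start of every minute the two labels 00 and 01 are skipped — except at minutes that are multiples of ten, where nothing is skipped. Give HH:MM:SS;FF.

Ten DF minutes hold 17982 frames, so frame 1116987 lies in block 62 (frames 1114884–1132865) with 2103 frames into that block.
The block's first minute is 1800 frames and the rest 1798 each; 2103 frames reaches minute 1, so 62 × 18 + 1 × 2 = 1118 labels have been skipped so far.
Adding those back, label number 1116987 + 1118 = 1118105 at 30 labels/s is 37270 s + 5 f = 10 h 21 min 10 s frame 5, i.e. 10:21:10;05.

10:21:10;05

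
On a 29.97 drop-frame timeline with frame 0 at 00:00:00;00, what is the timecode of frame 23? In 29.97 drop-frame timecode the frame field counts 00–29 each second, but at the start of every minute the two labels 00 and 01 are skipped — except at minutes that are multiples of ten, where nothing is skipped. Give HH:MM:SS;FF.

00:00:00;23

Each 10-minute DF block holds 10 × 60 × 30 − 9 × 2 = 17982 frames. 23 ÷ 17982 → 0 full blocks, remainder 23.
Within the partial block the first minute is 1800 frames and each further minute 1798, so 0 further minute boundaries passed. Total skipped labels = 18 × 0 + 2 × 0 = 0.
Non-drop label index = 23 + 0 = 23; at 30 labels/s that is 00:00:00:23, i.e. DF 00:00:00;23.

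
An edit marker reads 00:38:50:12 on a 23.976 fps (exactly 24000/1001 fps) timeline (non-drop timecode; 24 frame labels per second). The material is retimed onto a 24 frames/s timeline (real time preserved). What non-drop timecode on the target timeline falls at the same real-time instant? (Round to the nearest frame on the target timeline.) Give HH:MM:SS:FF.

00:38:52:20

Source frame index: (0×3600 + 38×60 + 50) × 24 + 12 = 55932.
Real time: 55932 / (24000/1001) = 4665661/2000 s.
Target frame: (4665661/2000) × (24) = 13996983/250 ≈ 55987.932 → 55988.
At 24 labels/s: frame 55988 → 00:38:52:20.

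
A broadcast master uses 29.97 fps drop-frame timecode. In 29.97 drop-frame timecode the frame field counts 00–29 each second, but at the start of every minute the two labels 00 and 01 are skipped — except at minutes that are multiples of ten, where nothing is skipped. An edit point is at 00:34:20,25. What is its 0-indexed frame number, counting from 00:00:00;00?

61763

As if non-drop at 30 labels/s: (0 × 3600 + 34 × 60 + 20) × 30 + 25 = 61825.
Minute boundaries passed: 34; those not divisible by 10: 34 − 3 = 31; dropped labels = 2 × 31 = 62.
Actual frame index = 61825 − 62 = 61763.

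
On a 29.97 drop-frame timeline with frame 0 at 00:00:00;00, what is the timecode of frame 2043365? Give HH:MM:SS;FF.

Each 10-minute DF block holds 10 × 60 × 30 − 9 × 2 = 17982 frames. 2043365 ÷ 17982 → 113 full blocks, remainder 11399.
Within the partial block the first minute is 1800 frames and each further minute 1798, so 6 further minute boundaries passed. Total skipped labels = 18 × 113 + 2 × 6 = 2046.
Non-drop label index = 2043365 + 2046 = 2045411; at 30 labels/s that is 18:56:20:11, i.e. DF 18:56:20;11.

18:56:20;11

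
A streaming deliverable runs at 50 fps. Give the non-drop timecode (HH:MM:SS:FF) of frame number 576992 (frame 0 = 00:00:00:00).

03:12:19:42

576992 ÷ 50 = 11539 full seconds, remainder 42 frames.
11539 s = 3 h 12 min 19 s.
Timecode: 03:12:19:42.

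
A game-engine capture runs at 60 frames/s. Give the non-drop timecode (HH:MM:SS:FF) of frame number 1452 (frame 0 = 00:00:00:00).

1452 ÷ 60 = 24 full seconds, remainder 12 frames.
24 s = 0 h 0 min 24 s.
Timecode: 00:00:24:12.

00:00:24:12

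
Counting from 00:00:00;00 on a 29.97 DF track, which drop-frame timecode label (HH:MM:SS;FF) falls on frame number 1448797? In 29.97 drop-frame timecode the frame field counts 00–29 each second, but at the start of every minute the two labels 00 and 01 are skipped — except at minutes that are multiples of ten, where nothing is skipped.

Each 10-minute DF block holds 10 × 60 × 30 − 9 × 2 = 17982 frames. 1448797 ÷ 17982 → 80 full blocks, remainder 10237.
Within the partial block the first minute is 1800 frames and each further minute 1798, so 5 further minute boundaries passed. Total skipped labels = 18 × 80 + 2 × 5 = 1450.
Non-drop label index = 1448797 + 1450 = 1450247; at 30 labels/s that is 13:25:41:17, i.e. DF 13:25:41;17.

13:25:41;17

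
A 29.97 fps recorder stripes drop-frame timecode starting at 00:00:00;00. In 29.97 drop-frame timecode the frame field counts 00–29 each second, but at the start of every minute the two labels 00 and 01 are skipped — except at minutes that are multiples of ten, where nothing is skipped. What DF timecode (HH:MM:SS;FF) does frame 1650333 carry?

Ten DF minutes hold 17982 frames, so frame 1650333 lies in block 91 (frames 1636362–1654343) with 13971 frames into that block.
The block's first minute is 1800 frames and the rest 1798 each; 13971 frames reaches minute 7, so 91 × 18 + 7 × 2 = 1652 labels have been skipped so far.
Adding those back, label number 1650333 + 1652 = 1651985 at 30 labels/s is 55066 s + 5 f = 15 h 17 min 46 s frame 5, i.e. 15:17:46;05.

15:17:46;05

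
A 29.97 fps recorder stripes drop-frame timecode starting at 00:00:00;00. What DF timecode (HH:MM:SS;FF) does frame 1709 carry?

00:00:56;29

Ten DF minutes hold 17982 frames, so frame 1709 lies in block 0 (frames 0–17981) with 1709 frames into that block.
The block's first minute is 1800 frames and the rest 1798 each; 1709 frames reaches minute 0, so 0 × 18 + 0 × 2 = 0 labels have been skipped so far.
Adding those back, label number 1709 + 0 = 1709 at 30 labels/s is 56 s + 29 f = 0 h 0 min 56 s frame 29, i.e. 00:00:56;29.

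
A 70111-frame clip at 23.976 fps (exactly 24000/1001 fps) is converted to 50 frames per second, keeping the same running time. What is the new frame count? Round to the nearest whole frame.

Frames at target rate = 70111 × (50) / (24000/1001) = 70181111/480 ≈ 146210.648.
Nearest whole frame: 146211.

146211 frames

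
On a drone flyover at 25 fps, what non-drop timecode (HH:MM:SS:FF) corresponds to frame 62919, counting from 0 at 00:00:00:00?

00:41:56:19

62919 ÷ 25 = 2516 full seconds, remainder 19 frames.
2516 s = 0 h 41 min 56 s.
Timecode: 00:41:56:19.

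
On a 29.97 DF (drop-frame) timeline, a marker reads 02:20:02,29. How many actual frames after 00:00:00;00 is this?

251837

As if non-drop at 30 labels/s: (2 × 3600 + 20 × 60 + 2) × 30 + 29 = 252089.
Minute boundaries passed: 140; those not divisible by 10: 140 − 14 = 126; dropped labels = 2 × 126 = 252.
Actual frame index = 252089 − 252 = 251837.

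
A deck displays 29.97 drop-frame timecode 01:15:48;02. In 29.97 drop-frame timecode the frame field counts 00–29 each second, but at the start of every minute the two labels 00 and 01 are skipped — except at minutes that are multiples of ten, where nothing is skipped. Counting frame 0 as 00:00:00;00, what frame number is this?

Complete 10-minute blocks: 7, each 17982 frames → 125874.
Remaining 5 whole minutes in the current block: 1800 + 4 × 1798 = 8992 frames.
Within the current minute: 48 × 30 + 2 − 2 = 1440 (labels ;00/;01 skipped at this minute). Total = 125874 + 8992 + 1440 = 136306.

136306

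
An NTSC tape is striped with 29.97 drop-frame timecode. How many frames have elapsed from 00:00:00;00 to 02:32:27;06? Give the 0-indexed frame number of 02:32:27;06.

Complete 10-minute blocks: 15, each 17982 frames → 269730.
Remaining 2 whole minutes in the current block: 1800 + 1 × 1798 = 3598 frames.
Within the current minute: 27 × 30 + 6 − 2 = 814 (labels ;00/;01 skipped at this minute). Total = 269730 + 3598 + 814 = 274142.

274142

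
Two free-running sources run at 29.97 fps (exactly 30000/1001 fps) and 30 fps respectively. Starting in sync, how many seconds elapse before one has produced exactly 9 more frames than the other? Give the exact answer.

The gap grows by |30 − 30000/1001| = 30/1001 frames per second.
Time for a 9-frame gap: 9 ÷ (30/1001) = 300.3 s.

300.3 seconds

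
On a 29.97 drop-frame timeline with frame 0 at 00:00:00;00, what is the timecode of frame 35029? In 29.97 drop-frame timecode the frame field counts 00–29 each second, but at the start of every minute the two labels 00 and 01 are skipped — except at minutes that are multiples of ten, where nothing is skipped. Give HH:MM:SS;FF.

Ten DF minutes hold 17982 frames, so frame 35029 lies in block 1 (frames 17982–35963) with 17047 frames into that block.
The block's first minute is 1800 frames and the rest 1798 each; 17047 frames reaches minute 9, so 1 × 18 + 9 × 2 = 36 labels have been skipped so far.
Adding those back, label number 35029 + 36 = 35065 at 30 labels/s is 1168 s + 25 f = 0 h 19 min 28 s frame 25, i.e. 00:19:28;25.

00:19:28;25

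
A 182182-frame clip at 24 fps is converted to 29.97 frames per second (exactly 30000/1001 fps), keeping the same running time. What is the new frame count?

Target frames = source frames × (target rate / source rate) = 182182 × (30000/1001)/(24) = 182182 × 1250/1001 = 227500.

227500 frames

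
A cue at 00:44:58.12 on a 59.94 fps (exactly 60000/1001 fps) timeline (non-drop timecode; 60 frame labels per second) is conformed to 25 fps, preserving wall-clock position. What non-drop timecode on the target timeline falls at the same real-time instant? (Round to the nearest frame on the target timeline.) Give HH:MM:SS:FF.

00:45:00:22

Source frame index: (0×3600 + 44×60 + 58) × 60 + 12 = 161892.
Real time: 161892 / (60000/1001) = 13504491/5000 s.
Target frame: (13504491/5000) × (25) = 13504491/200 ≈ 67522.455 → 67522.
At 25 labels/s: frame 67522 → 00:45:00:22.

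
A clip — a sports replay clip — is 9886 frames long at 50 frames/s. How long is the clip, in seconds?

197.72 seconds

Running time = 9886 / (50) = 197.72 s.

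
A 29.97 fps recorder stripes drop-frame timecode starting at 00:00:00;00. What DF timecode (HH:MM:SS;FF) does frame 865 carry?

00:00:28;25

Each 10-minute DF block holds 10 × 60 × 30 − 9 × 2 = 17982 frames. 865 ÷ 17982 → 0 full blocks, remainder 865.
Within the partial block the first minute is 1800 frames and each further minute 1798, so 0 further minute boundaries passed. Total skipped labels = 18 × 0 + 2 × 0 = 0.
Non-drop label index = 865 + 0 = 865; at 30 labels/s that is 00:00:28:25, i.e. DF 00:00:28;25.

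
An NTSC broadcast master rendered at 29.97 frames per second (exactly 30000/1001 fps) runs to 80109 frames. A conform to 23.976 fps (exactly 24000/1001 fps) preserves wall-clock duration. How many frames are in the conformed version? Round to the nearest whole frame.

Frames at target rate = 80109 × (24000/1001) / (30000/1001) = 320436/5 ≈ 64087.200.
Nearest whole frame: 64087.

64087 frames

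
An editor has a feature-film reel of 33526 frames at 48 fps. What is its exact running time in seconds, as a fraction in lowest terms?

16763/24 seconds

Running time = 33526 ÷ (48) = 33526 × 1/48 = 16763/24 s.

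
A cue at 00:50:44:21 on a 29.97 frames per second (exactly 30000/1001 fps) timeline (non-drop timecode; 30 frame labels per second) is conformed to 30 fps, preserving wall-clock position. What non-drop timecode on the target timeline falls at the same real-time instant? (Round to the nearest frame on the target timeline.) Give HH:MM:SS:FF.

Source frame index: (0×3600 + 50×60 + 44) × 30 + 21 = 91341.
Real time: 91341 / (30000/1001) = 30477447/10000 s.
Target frame: (30477447/10000) × (30) = 91432341/1000 ≈ 91432.341 → 91432.
At 30 labels/s: frame 91432 → 00:50:47:22.

00:50:47:22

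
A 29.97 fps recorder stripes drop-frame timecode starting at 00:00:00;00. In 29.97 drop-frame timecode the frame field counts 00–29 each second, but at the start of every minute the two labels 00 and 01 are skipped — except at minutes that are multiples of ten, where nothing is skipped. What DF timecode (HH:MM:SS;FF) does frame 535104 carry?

Each 10-minute DF block holds 10 × 60 × 30 − 9 × 2 = 17982 frames. 535104 ÷ 17982 → 29 full blocks, remainder 13626.
Within the partial block the first minute is 1800 frames and each further minute 1798, so 7 further minute boundaries passed. Total skipped labels = 18 × 29 + 2 × 7 = 536.
Non-drop label index = 535104 + 536 = 535640; at 30 labels/s that is 04:57:34:20, i.e. DF 04:57:34;20.

04:57:34;20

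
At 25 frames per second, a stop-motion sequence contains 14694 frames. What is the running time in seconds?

587.76 seconds

Running time = 14694 / (25) = 587.76 s.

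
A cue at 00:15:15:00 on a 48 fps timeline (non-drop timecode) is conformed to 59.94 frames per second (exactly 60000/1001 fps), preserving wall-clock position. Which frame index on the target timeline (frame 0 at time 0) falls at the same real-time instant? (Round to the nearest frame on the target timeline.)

Source frame index: (0×3600 + 15×60 + 15) × 48 + 0 = 43920.
Real time: 43920 / (48) = 915 s.
Target frame: (915) × (60000/1001) = 54900000/1001 ≈ 54845.155 → 54845.

frame 54845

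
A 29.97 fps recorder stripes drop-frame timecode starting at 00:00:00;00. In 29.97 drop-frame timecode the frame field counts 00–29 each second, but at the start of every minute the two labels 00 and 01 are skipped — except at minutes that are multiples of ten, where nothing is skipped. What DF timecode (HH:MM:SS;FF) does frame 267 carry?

Ten DF minutes hold 17982 frames, so frame 267 lies in block 0 (frames 0–17981) with 267 frames into that block.
The block's first minute is 1800 frames and the rest 1798 each; 267 frames reaches minute 0, so 0 × 18 + 0 × 2 = 0 labels have been skipped so far.
Adding those back, label number 267 + 0 = 267 at 30 labels/s is 8 s + 27 f = 0 h 0 min 8 s frame 27, i.e. 00:00:08;27.

00:00:08;27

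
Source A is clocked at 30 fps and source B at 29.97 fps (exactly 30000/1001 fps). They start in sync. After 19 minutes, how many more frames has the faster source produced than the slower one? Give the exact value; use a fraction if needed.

34200/1001 frames

19 min = 1140 s.
A emits 30 × 1140 = 34200 frames; B emits 30000/1001 × 1140 = 34200000/1001.
Difference = 34200/1001 frames (≈ 34.1658); B is behind A.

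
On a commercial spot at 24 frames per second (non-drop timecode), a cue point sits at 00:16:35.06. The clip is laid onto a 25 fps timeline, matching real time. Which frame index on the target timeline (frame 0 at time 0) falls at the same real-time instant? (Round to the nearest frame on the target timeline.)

Source frame index: (0×3600 + 16×60 + 35) × 24 + 6 = 23886.
Real time: 23886 / (24) = 3981/4 s.
Target frame: (3981/4) × (25) = 99525/4 ≈ 24881.250 → 24881.

frame 24881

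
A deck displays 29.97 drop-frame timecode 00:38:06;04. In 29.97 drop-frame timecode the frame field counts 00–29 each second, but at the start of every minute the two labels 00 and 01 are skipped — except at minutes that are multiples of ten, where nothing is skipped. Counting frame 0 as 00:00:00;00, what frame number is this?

68514

Complete 10-minute blocks: 3, each 17982 frames → 53946.
Remaining 8 whole minutes in the current block: 1800 + 7 × 1798 = 14386 frames.
Within the current minute: 6 × 30 + 4 − 2 = 182 (labels ;00/;01 skipped at this minute). Total = 53946 + 14386 + 182 = 68514.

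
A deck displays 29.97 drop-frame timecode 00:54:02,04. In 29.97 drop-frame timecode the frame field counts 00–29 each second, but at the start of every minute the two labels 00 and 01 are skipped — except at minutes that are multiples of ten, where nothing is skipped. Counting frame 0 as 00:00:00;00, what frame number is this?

97166

Complete 10-minute blocks: 5, each 17982 frames → 89910.
Remaining 4 whole minutes in the current block: 1800 + 3 × 1798 = 7194 frames.
Within the current minute: 2 × 30 + 4 − 2 = 62 (labels ;00/;01 skipped at this minute). Total = 89910 + 7194 + 62 = 97166.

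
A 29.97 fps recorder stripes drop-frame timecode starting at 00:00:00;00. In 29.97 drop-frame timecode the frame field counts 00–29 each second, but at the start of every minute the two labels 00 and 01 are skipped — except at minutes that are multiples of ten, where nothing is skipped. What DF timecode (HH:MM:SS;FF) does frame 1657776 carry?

Ten DF minutes hold 17982 frames, so frame 1657776 lies in block 92 (frames 1654344–1672325) with 3432 frames into that block.
The block's first minute is 1800 frames and the rest 1798 each; 3432 frames reaches minute 1, so 92 × 18 + 1 × 2 = 1658 labels have been skipped so far.
Adding those back, label number 1657776 + 1658 = 1659434 at 30 labels/s is 55314 s + 14 f = 15 h 21 min 54 s frame 14, i.e. 15:21:54;14.

15:21:54;14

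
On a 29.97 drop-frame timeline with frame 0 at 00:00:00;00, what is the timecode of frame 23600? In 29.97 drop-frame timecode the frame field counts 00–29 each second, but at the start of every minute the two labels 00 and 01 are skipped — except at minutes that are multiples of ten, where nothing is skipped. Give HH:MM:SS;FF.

00:13:07;14

Ten DF minutes hold 17982 frames, so frame 23600 lies in block 1 (frames 17982–35963) with 5618 frames into that block.
The block's first minute is 1800 frames and the rest 1798 each; 5618 frames reaches minute 3, so 1 × 18 + 3 × 2 = 24 labels have been skipped so far.
Adding those back, label number 23600 + 24 = 23624 at 30 labels/s is 787 s + 14 f = 0 h 13 min 7 s frame 14, i.e. 00:13:07;14.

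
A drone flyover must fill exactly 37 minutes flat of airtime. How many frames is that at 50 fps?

111000 frames

37 min = 2220 s.
Frames = 2220 × 50 = 111000.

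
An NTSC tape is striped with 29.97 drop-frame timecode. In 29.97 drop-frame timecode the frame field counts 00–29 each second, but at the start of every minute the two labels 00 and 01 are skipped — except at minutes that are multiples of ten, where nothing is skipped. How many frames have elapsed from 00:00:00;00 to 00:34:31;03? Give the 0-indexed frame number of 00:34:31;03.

As if non-drop at 30 labels/s: (0 × 3600 + 34 × 60 + 31) × 30 + 3 = 62133.
Minute boundaries passed: 34; those not divisible by 10: 34 − 3 = 31; dropped labels = 2 × 31 = 62.
Actual frame index = 62133 − 62 = 62071.

62071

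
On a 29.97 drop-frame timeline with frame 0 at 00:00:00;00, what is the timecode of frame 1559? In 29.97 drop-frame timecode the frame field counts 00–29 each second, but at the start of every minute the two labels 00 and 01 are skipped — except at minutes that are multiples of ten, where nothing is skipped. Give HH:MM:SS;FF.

00:00:51;29

Each 10-minute DF block holds 10 × 60 × 30 − 9 × 2 = 17982 frames. 1559 ÷ 17982 → 0 full blocks, remainder 1559.
Within the partial block the first minute is 1800 frames and each further minute 1798, so 0 further minute boundaries passed. Total skipped labels = 18 × 0 + 2 × 0 = 0.
Non-drop label index = 1559 + 0 = 1559; at 30 labels/s that is 00:00:51:29, i.e. DF 00:00:51;29.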